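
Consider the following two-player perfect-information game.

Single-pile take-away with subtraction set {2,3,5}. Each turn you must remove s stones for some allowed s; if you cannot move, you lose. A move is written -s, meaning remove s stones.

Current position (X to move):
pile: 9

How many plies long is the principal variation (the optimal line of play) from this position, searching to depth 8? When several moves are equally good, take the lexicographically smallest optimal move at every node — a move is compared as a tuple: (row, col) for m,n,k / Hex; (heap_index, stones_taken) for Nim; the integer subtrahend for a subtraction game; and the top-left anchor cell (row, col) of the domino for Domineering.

PV length from [9]: 3 plies

[9] X move#1: -2:+1/7*, -3:-1/6, -5:-1/4
[7] O move#2: -2:-1/5*, -3:-1/4, -5:-1/2
[5] X move#3: -2:-1/3, -3:-1/2, -5:+1/0*
[0] end (terminal -1, O#4); searched 9 to 8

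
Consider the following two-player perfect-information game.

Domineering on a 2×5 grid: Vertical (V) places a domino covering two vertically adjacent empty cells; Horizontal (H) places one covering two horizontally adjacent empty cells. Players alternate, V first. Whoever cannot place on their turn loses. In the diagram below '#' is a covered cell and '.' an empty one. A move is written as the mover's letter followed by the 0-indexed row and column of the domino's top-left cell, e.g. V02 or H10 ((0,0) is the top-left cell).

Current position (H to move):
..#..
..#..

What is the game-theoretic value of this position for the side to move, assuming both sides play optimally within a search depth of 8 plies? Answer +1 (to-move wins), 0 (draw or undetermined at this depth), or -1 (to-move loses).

[..#../..#..] H move#1: H00:-1/###../..#..*, H03:-1/..###/..#.., H10:-1/..#../###.., H13:-1/..#../..###
[###../..#..] V move#2: V03:+1/####./..##.*, V04:+1/###.#/..#.#
[####./..##.] H move#3: H10:-1/####./####.*
[####./####.] V move#4: V04:+1/#####/#####*
[#####/#####] end (terminal -1, H#5); searched ..#../..#.. to 8

value(..#../..#.., H) = -1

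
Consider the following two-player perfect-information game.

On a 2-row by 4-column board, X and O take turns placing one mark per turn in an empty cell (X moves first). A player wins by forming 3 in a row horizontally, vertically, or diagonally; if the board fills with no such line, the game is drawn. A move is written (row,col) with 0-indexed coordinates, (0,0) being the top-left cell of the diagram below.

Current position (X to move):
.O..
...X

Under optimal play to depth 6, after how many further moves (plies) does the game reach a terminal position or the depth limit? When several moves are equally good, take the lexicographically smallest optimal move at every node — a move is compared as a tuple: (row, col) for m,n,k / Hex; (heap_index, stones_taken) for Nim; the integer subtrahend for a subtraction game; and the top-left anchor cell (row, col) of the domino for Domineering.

PV length from [.O../...X]: 6 plies

[.O../...X] X move#1: (0,0):+0/XO../...X*, (0,2):+0/.OX./...X, (0,3):+0/.O.X/...X, (1,0):-1/.O../X..X, (1,1):+0/.O../.X.X, (1,2):+0/.O../..XX
[XO../...X] O move#2: (0,2):+0/XOO./...X*, (0,3):+0/XO.O/...X, (1,0):+0/XO../O..X, (1,1):+0/XO../.O.X, (1,2):+0/XO../..OX
[XOO./...X] X move#3: (0,3):+0/XOOX/...X*, (1,0):-1/XOO./X..X, (1,1):-1/XOO./.X.X, (1,2):-1/XOO./..XX
[XOOX/...X] O move#4: (1,0):+0/XOOX/O..X*, (1,1):+0/XOOX/.O.X, (1,2):+0/XOOX/..OX
[XOOX/O..X] X move#5: (1,1):+0/XOOX/OX.X*, (1,2):+0/XOOX/O.XX
[XOOX/OX.X] O move#6: (1,2):+0/XOOX/OXOX*
[XOOX/OXOX] end (terminal +0, X#7); searched .O../...X to 6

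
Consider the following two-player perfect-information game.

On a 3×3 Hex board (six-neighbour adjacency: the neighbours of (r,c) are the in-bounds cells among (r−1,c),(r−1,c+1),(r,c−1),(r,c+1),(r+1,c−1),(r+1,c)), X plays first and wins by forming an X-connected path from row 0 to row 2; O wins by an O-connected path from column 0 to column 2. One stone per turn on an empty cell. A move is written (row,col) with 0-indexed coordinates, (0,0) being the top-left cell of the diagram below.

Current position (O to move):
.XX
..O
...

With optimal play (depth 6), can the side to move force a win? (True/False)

O winning at [.XX/..O/...]: True

p1 O@[.XX/..O/...]: (0,0)[OXX/..O/...]-1 (1,0)[.XX/O.O/...]-1 (1,1)[.XX/.OO/...]+1* (2,0)[.XX/..O/O..]+1 (2,1)[.XX/..O/.O.]-1 (2,2)[.XX/..O/..O]-1
p2 X@[.XX/.OO/...]: (0,0)[XXX/.OO/...]-1* (1,0)[.XX/XOO/...]-1 (2,0)[.XX/.OO/X..]-1 (2,1)[.XX/.OO/.X.]-1 (2,2)[.XX/.OO/..X]-1
p3 O@[XXX/.OO/...]: (1,0)[XXX/OOO/...]+1* (2,0)[XXX/.OO/O..]+1 (2,1)[XXX/.OO/.O.]+1 (2,2)[XXX/.OO/..O]+1
p4 X@[XXX/OOO/...] terminal -1; root [.XX/..O/...] d6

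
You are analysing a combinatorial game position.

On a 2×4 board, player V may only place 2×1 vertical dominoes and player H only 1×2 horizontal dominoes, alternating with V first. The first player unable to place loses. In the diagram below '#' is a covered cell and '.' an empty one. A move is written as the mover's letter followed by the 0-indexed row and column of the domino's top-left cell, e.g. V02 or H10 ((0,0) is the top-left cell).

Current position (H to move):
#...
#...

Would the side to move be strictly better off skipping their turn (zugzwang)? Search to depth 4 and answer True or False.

zugzwang(#.../#..., H) = False

p1 H@[#.../#...]: H01[###./#...]+1* H02[#.##/#...]+1 H11[#.../###.]+1 H12[#.../#.##]+1
p2 V@[###./#...]: V03[####/#..#]-1*
p3 H@[####/#..#]: H11[####/####]+1*
p4 V@[####/####] terminal -1; root [#.../#...] d4
suppose H passes — search the same position with V to move:
pass> p1 V@[#.../#...]: V01[##../##..]-1 V02[#.#./#.#.]+1* V03[#..#/#..#]-1
pass> p2 H@[#.#./#.#.] terminal -1; root [#.../#...] d4
for H: play +1, pass -1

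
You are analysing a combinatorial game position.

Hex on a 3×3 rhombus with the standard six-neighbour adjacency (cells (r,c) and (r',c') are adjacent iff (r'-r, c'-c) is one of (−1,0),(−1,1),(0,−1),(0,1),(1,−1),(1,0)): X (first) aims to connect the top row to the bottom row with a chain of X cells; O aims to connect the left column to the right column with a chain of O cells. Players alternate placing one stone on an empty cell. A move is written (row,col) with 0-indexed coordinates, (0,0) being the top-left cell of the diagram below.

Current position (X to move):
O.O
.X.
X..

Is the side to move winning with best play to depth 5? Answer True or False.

X winning at [O.O/.X./X..]: True

p1 X@[O.O/.X./X..]: (0,1)[OXO/.X./X..]+1* (1,0)[O.O/XX./X..]-1 (1,2)[O.O/.XX/X..]-1 (2,1)[O.O/.X./XX.]-1 (2,2)[O.O/.X./X.X]-1
p2 O@[OXO/.X./X..] terminal -1; root [O.O/.X./X..] d5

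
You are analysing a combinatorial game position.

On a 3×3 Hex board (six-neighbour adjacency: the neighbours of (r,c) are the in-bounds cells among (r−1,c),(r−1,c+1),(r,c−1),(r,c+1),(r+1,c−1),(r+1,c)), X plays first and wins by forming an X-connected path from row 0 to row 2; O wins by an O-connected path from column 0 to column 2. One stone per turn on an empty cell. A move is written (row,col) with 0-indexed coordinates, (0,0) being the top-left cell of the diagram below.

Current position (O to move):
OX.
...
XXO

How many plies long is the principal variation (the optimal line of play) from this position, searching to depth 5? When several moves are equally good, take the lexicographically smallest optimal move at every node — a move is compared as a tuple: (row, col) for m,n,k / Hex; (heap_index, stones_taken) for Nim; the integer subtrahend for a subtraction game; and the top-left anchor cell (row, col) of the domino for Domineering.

ply 1, O at OX./.../XXO | (0,2)=-1→OXO/.../XXO*; (1,0)=-1→OX./O../XXO; (1,1)=-1→OX./.O./XXO; (1,2)=-1→OX./..O/XXO
ply 2, X at OXO/.../XXO | (1,0)=+1→OXO/X../XXO*; (1,1)=+1→OXO/.X./XXO; (1,2)=+1→OXO/..X/XXO
ply 3: OXO/X../XXO is terminal -1 (O); from OX./.../XXO depth 5

PV length from [OX./.../XXO]: 2 plies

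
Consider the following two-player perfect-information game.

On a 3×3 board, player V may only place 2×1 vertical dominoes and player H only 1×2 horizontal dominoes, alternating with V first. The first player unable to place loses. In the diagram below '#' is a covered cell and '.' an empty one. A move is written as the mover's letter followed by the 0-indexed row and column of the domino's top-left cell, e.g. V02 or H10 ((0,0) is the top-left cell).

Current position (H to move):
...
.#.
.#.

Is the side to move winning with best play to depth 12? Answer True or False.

ply 1, H at .../.#./.#. | H00=-1→##./.#./.#.*; H01=-1→.##/.#./.#.
ply 2, V at ##./.#./.#. | V02=+1→###/.##/.#.*; V10=+1→##./##./##.; V12=+1→##./.##/.##
ply 3: ###/.##/.#. is terminal -1 (H); from .../.#./.#. depth 12

H winning at [.../.#./.#.]: False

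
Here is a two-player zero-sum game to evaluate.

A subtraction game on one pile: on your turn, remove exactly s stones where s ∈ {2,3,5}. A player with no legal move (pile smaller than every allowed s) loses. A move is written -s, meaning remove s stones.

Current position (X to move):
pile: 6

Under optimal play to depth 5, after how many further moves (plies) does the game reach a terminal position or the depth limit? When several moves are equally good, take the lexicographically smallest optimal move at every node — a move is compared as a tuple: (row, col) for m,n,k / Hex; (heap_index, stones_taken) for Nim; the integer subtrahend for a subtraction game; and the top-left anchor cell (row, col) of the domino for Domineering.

PV length from [6]: 1 ply

[6] X move#1: -2:-1/4, -3:-1/3, -5:+1/1*
[1] end (terminal -1, O#2); searched 6 to 5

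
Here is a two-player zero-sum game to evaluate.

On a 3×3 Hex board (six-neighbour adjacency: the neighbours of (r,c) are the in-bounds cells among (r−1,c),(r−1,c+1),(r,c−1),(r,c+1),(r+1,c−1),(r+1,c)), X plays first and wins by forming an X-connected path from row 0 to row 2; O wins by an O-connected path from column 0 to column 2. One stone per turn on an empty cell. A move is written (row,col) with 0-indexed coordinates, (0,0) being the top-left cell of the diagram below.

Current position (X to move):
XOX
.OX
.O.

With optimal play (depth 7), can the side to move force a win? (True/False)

[XOX/.OX/.O.] X move#1: (1,0):+1/XOX/XOX/.O.*, (2,0):+1/XOX/.OX/XO., (2,2):+1/XOX/.OX/.OX
[XOX/XOX/.O.] O move#2: (2,0):-1/XOX/XOX/OO.*, (2,2):-1/XOX/XOX/.OO
[XOX/XOX/OO.] X move#3: (2,2):+1/XOX/XOX/OOX*
[XOX/XOX/OOX] end (terminal -1, O#4); searched XOX/.OX/.O. to 7

X winning at [XOX/.OX/.O.]: True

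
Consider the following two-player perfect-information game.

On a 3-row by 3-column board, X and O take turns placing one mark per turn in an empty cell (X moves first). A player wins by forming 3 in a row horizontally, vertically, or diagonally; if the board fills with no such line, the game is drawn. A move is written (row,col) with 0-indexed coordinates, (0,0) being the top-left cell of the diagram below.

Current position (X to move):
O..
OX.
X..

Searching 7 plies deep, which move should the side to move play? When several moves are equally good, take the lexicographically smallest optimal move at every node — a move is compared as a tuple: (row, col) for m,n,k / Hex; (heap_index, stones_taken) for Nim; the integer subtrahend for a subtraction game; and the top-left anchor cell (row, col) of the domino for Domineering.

ply 1, X at O../OX./X.. | (0,1)=+1→OX./OX./X..*; (0,2)=+1→O.X/OX./X..; (1,2)=+0→O../OXX/X..; (2,1)=+1→O../OX./XX.; (2,2)=+1→O../OX./X.X
ply 2, O at OX./OX./X.. | (0,2)=-1→OXO/OX./X..*; (1,2)=-1→OX./OXO/X..; (2,1)=-1→OX./OX./XO.; (2,2)=-1→OX./OX./X.O
ply 3, X at OXO/OX./X.. | (1,2)=+0→OXO/OXX/X..; (2,1)=+1→OXO/OX./XX.*; (2,2)=+0→OXO/OX./X.X
ply 4: OXO/OX./XX. is terminal -1 (O); from O../OX./X.. depth 7

X's best at [O../OX./X..]: (0,1)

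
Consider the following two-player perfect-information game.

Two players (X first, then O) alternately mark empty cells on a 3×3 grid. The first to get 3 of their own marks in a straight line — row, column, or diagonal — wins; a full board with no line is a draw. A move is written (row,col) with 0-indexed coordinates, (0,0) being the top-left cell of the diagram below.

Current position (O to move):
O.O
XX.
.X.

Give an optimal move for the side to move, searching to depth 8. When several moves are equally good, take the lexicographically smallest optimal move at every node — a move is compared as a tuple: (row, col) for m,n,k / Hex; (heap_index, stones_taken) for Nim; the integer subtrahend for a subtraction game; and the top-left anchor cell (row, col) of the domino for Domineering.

[O.O/XX./.X.] O move#1: (0,1):+1/OOO/XX./.X.*, (1,2):-1/O.O/XXO/.X., (2,0):-1/O.O/XX./OX., (2,2):-1/O.O/XX./.XO
[OOO/XX./.X.] end (terminal -1, X#2); searched O.O/XX./.X. to 8

O's best at [O.O/XX./.X.]: (0,1)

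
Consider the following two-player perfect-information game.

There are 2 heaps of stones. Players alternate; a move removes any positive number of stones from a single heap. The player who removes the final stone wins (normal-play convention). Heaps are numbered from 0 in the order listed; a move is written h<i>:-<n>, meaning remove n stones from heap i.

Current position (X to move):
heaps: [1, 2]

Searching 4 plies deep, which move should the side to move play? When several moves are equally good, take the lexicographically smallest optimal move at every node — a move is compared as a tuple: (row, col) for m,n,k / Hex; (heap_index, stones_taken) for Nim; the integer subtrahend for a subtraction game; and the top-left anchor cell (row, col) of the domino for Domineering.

X's best at [(1,2)]: h1:-1

p1 X@[(1,2)]: h0:-1[(0,2)]-1 h1:-1[(1,1)]+1* h1:-2[(1,0)]-1
p2 O@[(1,1)]: h0:-1[(0,1)]-1* h1:-1[(1,0)]-1
p3 X@[(0,1)]: h1:-1[(0,0)]+1*
p4 O@[(0,0)] terminal -1; root [(1,2)] d4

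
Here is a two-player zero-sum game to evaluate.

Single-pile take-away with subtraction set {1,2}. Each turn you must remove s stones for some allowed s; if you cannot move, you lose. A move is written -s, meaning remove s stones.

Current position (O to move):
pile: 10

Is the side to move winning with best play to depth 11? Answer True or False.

[10] O move#1: -1:+1/9*, -2:-1/8
[9] X move#2: -1:-1/8*, -2:-1/7
[8] O move#3: -1:-1/7, -2:+1/6*
[6] X move#4: -1:-1/5*, -2:-1/4
[5] O move#5: -1:-1/4, -2:+1/3*
[3] X move#6: -1:-1/2*, -2:-1/1
[2] O move#7: -1:-1/1, -2:+1/0*
[0] end (terminal -1, X#8); searched 10 to 11

O winning at [10]: True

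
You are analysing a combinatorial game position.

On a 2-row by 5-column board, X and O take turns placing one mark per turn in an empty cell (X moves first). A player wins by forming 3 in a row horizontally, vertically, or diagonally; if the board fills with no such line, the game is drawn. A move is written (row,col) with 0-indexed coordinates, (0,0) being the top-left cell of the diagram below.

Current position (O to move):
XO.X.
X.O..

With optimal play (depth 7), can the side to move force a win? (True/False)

[XO.X./X.O..] O move#1: (0,2):+0/XOOX./X.O.., (0,4):+0/XO.XO/X.O.., (1,1):+0/XO.X./XOO.., (1,3):+1/XO.X./X.OO.*, (1,4):+0/XO.X./X.O.O
[XO.X./X.OO.] X move#2: (0,2):-1/XOXX./X.OO.*, (0,4):-1/XO.XX/X.OO., (1,1):-1/XO.X./XXOO., (1,4):-1/XO.X./X.OOX
[XOXX./X.OO.] O move#3: (0,4):+1/XOXXO/X.OO.*, (1,1):+1/XOXX./XOOO., (1,4):+1/XOXX./X.OOO
[XOXXO/X.OO.] X move#4: (1,1):-1/XOXXO/XXOO.*, (1,4):-1/XOXXO/X.OOX
[XOXXO/XXOO.] O move#5: (1,4):+1/XOXXO/XXOOO*
[XOXXO/XXOOO] end (terminal -1, X#6); searched XO.X./X.O.. to 7

O winning at [XO.X./X.O..]: True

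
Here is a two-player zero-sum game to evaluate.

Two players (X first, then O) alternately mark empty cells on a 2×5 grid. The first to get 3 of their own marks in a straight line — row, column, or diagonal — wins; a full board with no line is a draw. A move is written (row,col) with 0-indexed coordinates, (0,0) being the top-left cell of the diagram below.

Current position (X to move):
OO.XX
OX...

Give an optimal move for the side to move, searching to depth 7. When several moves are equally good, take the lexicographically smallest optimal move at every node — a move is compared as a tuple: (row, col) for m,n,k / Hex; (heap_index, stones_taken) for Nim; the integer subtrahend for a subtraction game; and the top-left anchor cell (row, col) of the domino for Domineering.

X's best at [OO.XX/OX...]: (0,2)

ply 1, X at OO.XX/OX... | (0,2)=+1→OOXXX/OX...*; (1,2)=-1→OO.XX/OXX..; (1,3)=-1→OO.XX/OX.X.; (1,4)=-1→OO.XX/OX..X
ply 2: OOXXX/OX... is terminal -1 (O); from OO.XX/OX... depth 7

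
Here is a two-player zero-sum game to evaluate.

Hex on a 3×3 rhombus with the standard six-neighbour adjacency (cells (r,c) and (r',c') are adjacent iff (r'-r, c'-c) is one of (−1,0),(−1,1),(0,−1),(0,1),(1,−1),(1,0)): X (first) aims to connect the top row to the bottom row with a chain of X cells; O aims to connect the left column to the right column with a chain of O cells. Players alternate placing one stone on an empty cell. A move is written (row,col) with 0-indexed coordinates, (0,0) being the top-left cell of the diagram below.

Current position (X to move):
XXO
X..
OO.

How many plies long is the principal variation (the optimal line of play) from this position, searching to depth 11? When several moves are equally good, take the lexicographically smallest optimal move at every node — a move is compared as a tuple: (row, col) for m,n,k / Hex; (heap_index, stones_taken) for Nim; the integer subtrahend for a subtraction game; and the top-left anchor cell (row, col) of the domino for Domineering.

PV length from [XXO/X../OO.]: 2 plies

[XXO/X../OO.] X move#1: (1,1):-1/XXO/XX./OO.*, (1,2):-1/XXO/X.X/OO., (2,2):-1/XXO/X../OOX
[XXO/XX./OO.] O move#2: (1,2):+1/XXO/XXO/OO.*, (2,2):+1/XXO/XX./OOO
[XXO/XXO/OO.] end (terminal -1, X#3); searched XXO/X../OO. to 11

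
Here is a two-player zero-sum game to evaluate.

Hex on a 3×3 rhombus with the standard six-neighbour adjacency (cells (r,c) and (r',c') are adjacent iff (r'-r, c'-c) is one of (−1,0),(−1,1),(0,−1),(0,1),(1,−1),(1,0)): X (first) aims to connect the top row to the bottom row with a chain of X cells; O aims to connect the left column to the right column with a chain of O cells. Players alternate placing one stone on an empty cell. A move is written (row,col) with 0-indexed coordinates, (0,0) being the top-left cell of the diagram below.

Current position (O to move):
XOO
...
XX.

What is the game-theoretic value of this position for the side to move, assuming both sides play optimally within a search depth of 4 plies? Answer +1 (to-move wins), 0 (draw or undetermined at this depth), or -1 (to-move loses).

p1 O@[XOO/.../XX.]: (1,0)[XOO/O../XX.]+1* (1,1)[XOO/.O./XX.]-1 (1,2)[XOO/..O/XX.]-1 (2,2)[XOO/.../XXO]-1
p2 X@[XOO/O../XX.] terminal -1; root [XOO/.../XX.] d4

value(XOO/.../XX., O) = +1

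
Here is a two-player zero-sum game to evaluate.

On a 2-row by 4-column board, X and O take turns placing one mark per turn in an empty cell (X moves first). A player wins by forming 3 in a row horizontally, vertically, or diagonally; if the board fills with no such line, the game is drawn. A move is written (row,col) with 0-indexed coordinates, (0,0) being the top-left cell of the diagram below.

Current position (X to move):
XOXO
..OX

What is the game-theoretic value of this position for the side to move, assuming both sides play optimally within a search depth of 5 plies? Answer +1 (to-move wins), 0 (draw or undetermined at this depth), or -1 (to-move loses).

value(XOXO/..OX, X) = 0

ply 1, X at XOXO/..OX | (1,0)=+0→XOXO/X.OX*; (1,1)=+0→XOXO/.XOX
ply 2, O at XOXO/X.OX | (1,1)=+0→XOXO/XOOX*
ply 3: XOXO/XOOX is terminal +0 (X); from XOXO/..OX depth 5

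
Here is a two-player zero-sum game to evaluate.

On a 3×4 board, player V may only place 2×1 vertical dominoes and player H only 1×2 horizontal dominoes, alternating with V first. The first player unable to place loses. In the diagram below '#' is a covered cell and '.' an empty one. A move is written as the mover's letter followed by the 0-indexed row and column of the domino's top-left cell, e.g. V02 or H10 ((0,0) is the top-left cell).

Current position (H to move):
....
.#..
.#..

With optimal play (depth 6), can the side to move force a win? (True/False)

H winning at [..../.#../.#..]: True

ply 1, H at ..../.#../.#.. | H00=-1→##../.#../.#..; H01=-1→.##./.#../.#..; H02=-1→..##/.#../.#..; H12=+1→..../.###/.#..*; H22=-1→..../.#../.###
ply 2, V at ..../.###/.#.. | V00=-1→#.../####/.#..*; V10=-1→..../####/##..
ply 3, H at #.../####/.#.. | H01=+1→###./####/.#..*; H02=+1→#.##/####/.#..; H22=+1→#.../####/.###
ply 4: ###./####/.#.. is terminal -1 (V); from ..../.#../.#.. depth 6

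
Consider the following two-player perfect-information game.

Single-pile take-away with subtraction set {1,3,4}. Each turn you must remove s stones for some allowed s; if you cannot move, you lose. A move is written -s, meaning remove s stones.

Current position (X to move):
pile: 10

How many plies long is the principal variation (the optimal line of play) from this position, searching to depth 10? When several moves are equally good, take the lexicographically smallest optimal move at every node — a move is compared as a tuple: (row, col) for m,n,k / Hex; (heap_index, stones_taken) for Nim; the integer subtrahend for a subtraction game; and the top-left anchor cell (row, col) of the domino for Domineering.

PV length from [10]: 7 plies

p1 X@[10]: -1[9]+1* -3[7]+1 -4[6]-1
p2 O@[9]: -1[8]-1* -3[6]-1 -4[5]-1
p3 X@[8]: -1[7]+1* -3[5]-1 -4[4]-1
p4 O@[7]: -1[6]-1* -3[4]-1 -4[3]-1
p5 X@[6]: -1[5]-1 -3[3]-1 -4[2]+1*
p6 O@[2]: -1[1]-1*
p7 X@[1]: -1[0]+1*
p8 O@[0] terminal -1; root [10] d10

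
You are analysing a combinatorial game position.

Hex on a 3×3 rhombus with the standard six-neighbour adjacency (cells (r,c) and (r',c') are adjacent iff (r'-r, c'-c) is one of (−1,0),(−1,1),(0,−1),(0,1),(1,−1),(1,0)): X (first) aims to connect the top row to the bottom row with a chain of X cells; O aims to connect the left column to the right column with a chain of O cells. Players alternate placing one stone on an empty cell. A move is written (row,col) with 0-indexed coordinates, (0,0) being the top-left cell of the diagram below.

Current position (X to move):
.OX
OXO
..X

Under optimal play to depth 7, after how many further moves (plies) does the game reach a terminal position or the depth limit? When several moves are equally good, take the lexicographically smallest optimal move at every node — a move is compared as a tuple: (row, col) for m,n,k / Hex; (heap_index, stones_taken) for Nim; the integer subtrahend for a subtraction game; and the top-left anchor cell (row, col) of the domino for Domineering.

[.OX/OXO/..X] X move#1: (0,0):+1/XOX/OXO/..X*, (2,0):+1/.OX/OXO/X.X, (2,1):+1/.OX/OXO/.XX
[XOX/OXO/..X] O move#2: (2,0):-1/XOX/OXO/O.X*, (2,1):-1/XOX/OXO/.OX
[XOX/OXO/O.X] X move#3: (2,1):+1/XOX/OXO/OXX*
[XOX/OXO/OXX] end (terminal -1, O#4); searched .OX/OXO/..X to 7

PV length from [.OX/OXO/..X]: 3 plies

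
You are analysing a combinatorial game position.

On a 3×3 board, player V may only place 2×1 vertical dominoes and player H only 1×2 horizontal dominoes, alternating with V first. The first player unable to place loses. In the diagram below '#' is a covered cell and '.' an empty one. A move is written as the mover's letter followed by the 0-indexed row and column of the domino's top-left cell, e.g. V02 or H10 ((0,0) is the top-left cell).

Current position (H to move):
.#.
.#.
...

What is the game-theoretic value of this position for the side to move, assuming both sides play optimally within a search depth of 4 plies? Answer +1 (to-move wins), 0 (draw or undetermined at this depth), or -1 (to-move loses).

value(.#./.#./..., H) = -1

ply 1, H at .#./.#./... | H20=-1→.#./.#./##.*; H21=-1→.#./.#./.##
ply 2, V at .#./.#./##. | V00=+1→##./##./##.*; V02=+1→.##/.##/##.; V12=+1→.#./.##/###
ply 3: ##./##./##. is terminal -1 (H); from .#./.#./... depth 4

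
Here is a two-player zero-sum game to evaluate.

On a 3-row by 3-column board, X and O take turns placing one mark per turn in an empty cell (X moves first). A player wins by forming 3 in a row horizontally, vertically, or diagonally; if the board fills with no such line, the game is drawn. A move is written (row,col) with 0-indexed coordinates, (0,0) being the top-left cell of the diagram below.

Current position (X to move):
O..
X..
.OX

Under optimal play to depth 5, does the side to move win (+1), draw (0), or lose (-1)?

ply 1, X at O../X../.OX | (0,1)=+0→OX./X../.OX; (0,2)=+0→O.X/X../.OX; (1,1)=+0→O../XX./.OX; (1,2)=+1→O../X.X/.OX*; (2,0)=-1→O../X../XOX
ply 2, O at O../X.X/.OX | (0,1)=-1→OO./X.X/.OX*; (0,2)=-1→O.O/X.X/.OX; (1,1)=-1→O../XOX/.OX; (2,0)=-1→O../X.X/OOX
ply 3, X at OO./X.X/.OX | (0,2)=+1→OOX/X.X/.OX*; (1,1)=+1→OO./XXX/.OX; (2,0)=-1→OO./X.X/XOX
ply 4: OOX/X.X/.OX is terminal -1 (O); from O../X../.OX depth 5

value(O../X../.OX, X) = +1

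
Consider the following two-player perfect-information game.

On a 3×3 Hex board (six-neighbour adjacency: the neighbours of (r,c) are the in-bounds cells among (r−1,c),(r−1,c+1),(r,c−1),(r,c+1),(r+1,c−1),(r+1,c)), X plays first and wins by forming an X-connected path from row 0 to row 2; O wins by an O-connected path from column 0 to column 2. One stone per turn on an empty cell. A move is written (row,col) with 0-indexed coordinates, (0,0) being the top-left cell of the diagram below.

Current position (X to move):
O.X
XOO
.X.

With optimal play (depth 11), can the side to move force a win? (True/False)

p1 X@[O.X/XOO/.X.]: (0,1)[OXX/XOO/.X.]-1* (2,0)[O.X/XOO/XX.]-1 (2,2)[O.X/XOO/.XX]-1
p2 O@[OXX/XOO/.X.]: (2,0)[OXX/XOO/OX.]+1* (2,2)[OXX/XOO/.XO]-1
p3 X@[OXX/XOO/OX.] terminal -1; root [O.X/XOO/.X.] d11

X winning at [O.X/XOO/.X.]: False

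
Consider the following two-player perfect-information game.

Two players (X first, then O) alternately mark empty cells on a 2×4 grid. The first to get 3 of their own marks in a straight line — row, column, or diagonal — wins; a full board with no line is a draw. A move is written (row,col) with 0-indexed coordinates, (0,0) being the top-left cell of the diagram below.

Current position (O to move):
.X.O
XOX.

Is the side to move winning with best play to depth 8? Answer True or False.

ply 1, O at .X.O/XOX. | (0,0)=+0→OX.O/XOX.*; (0,2)=+0→.XOO/XOX.; (1,3)=+0→.X.O/XOXO
ply 2, X at OX.O/XOX. | (0,2)=+0→OXXO/XOX.*; (1,3)=+0→OX.O/XOXX
ply 3, O at OXXO/XOX. | (1,3)=+0→OXXO/XOXO*
ply 4: OXXO/XOXO is terminal +0 (X); from .X.O/XOX. depth 8

O winning at [.X.O/XOX.]: False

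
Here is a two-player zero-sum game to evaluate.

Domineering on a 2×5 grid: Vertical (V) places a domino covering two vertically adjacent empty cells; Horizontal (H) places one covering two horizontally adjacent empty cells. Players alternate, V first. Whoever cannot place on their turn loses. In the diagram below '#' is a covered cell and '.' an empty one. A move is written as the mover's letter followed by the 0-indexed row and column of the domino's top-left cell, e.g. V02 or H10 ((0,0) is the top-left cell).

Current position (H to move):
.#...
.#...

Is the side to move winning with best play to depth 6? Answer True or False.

H winning at [.#.../.#...]: False

[.#.../.#...] H move#1: H02:-1/.###./.#...*, H03:-1/.#.##/.#..., H12:-1/.#.../.###., H13:-1/.#.../.#.##
[.###./.#...] V move#2: V00:-1/####./##..., V04:+1/.####/.#..#*
[.####/.#..#] H move#3: H12:-1/.####/.####*
[.####/.####] V move#4: V00:+1/#####/#####*
[#####/#####] end (terminal -1, H#5); searched .#.../.#... to 6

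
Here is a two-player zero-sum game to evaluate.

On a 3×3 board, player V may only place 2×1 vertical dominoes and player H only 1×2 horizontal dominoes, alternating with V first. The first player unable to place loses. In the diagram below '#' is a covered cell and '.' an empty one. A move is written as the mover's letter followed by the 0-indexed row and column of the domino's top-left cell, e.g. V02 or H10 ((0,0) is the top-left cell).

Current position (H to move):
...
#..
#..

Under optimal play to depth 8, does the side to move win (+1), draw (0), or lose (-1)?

p1 H@[.../#../#..]: H00[##./#../#..]-1 H01[.##/#../#..]-1 H11[.../###/#..]+1* H21[.../#../###]-1
p2 V@[.../###/#..] terminal -1; root [.../#../#..] d8

value(.../#../#.., H) = +1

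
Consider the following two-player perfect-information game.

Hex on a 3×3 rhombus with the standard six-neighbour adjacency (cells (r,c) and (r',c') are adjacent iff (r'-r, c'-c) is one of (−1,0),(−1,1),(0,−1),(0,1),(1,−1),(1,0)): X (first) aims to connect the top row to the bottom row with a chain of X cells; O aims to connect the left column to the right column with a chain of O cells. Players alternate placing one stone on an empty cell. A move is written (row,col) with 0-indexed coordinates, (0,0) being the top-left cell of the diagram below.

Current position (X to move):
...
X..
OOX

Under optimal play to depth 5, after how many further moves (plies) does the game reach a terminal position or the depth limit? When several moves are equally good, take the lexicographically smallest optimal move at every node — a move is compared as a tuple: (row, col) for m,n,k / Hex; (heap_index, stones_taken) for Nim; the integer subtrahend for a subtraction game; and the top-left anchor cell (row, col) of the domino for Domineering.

PV length from [.../X../OOX]: 5 plies

[.../X../OOX] X move#1: (0,0):-1/X../X../OOX, (0,1):-1/.X./X../OOX, (0,2):-1/..X/X../OOX, (1,1):-1/.../XX./OOX, (1,2):+1/.../X.X/OOX*
[.../X.X/OOX] O move#2: (0,0):-1/O../X.X/OOX*, (0,1):-1/.O./X.X/OOX, (0,2):-1/..O/X.X/OOX, (1,1):-1/.../XOX/OOX
[O../X.X/OOX] X move#3: (0,1):+1/OX./X.X/OOX*, (0,2):+1/O.X/X.X/OOX, (1,1):+1/O../XXX/OOX
[OX./X.X/OOX] O move#4: (0,2):-1/OXO/X.X/OOX*, (1,1):-1/OX./XOX/OOX
[OXO/X.X/OOX] X move#5: (1,1):+1/OXO/XXX/OOX*
[OXO/XXX/OOX] end (terminal -1, O#6); searched .../X../OOX to 5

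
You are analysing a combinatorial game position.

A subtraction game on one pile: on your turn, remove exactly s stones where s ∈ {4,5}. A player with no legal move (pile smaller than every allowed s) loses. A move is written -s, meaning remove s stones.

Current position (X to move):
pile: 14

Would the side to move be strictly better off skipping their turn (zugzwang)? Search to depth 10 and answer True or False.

p1 X@[14]: -4[10]+1* -5[9]+1
p2 O@[10]: -4[6]-1* -5[5]-1
p3 X@[6]: -4[2]+1* -5[1]+1
p4 O@[2] terminal -1; root [14] d10
pass branch (O moves first from the same position):
  | p1 O@[14]: -4[10]+1* -5[9]+1
  | p2 X@[10]: -4[6]-1* -5[5]-1
  | p3 O@[6]: -4[2]+1* -5[1]+1
  | p4 X@[2] terminal -1; root [14] d10
X moving scores +1; X passing scores -1

zugzwang(14, X) = False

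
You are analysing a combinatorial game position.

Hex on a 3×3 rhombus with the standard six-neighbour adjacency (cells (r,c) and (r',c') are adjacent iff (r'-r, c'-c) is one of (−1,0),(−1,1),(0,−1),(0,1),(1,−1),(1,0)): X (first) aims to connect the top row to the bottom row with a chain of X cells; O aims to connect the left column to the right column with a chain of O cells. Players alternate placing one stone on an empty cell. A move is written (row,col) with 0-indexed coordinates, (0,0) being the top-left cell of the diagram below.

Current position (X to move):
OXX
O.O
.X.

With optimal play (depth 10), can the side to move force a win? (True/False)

X winning at [OXX/O.O/.X.]: True

[OXX/O.O/.X.] X move#1: (1,1):+1/OXX/OXO/.X.*, (2,0):-1/OXX/O.O/XX., (2,2):-1/OXX/O.O/.XX
[OXX/OXO/.X.] end (terminal -1, O#2); searched OXX/O.O/.X. to 10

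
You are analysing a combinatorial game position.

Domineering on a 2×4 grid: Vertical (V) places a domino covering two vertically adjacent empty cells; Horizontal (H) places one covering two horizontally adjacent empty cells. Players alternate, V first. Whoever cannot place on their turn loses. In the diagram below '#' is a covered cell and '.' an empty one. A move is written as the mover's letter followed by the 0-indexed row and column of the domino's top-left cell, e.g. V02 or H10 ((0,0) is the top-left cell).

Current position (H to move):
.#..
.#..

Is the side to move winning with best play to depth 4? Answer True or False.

p1 H@[.#../.#..]: H02[.###/.#..]+1* H12[.#../.###]+1
p2 V@[.###/.#..]: V00[####/##..]-1*
p3 H@[####/##..]: H12[####/####]+1*
p4 V@[####/####] terminal -1; root [.#../.#..] d4

H winning at [.#../.#..]: True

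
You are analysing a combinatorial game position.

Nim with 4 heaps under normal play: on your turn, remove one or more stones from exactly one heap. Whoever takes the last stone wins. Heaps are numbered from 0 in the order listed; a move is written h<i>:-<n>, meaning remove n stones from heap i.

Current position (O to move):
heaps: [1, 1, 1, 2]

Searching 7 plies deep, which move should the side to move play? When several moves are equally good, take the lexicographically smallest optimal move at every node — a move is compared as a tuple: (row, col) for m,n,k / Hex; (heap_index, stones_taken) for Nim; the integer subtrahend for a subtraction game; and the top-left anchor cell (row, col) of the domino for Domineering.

p1 O@[(1,1,1,2)]: h0:-1[(0,1,1,2)]-1 h1:-1[(1,0,1,2)]-1 h2:-1[(1,1,0,2)]-1 h3:-1[(1,1,1,1)]+1* h3:-2[(1,1,1,0)]-1
p2 X@[(1,1,1,1)]: h0:-1[(0,1,1,1)]-1* h1:-1[(1,0,1,1)]-1 h2:-1[(1,1,0,1)]-1 h3:-1[(1,1,1,0)]-1
p3 O@[(0,1,1,1)]: h1:-1[(0,0,1,1)]+1* h2:-1[(0,1,0,1)]+1 h3:-1[(0,1,1,0)]+1
p4 X@[(0,0,1,1)]: h2:-1[(0,0,0,1)]-1* h3:-1[(0,0,1,0)]-1
p5 O@[(0,0,0,1)]: h3:-1[(0,0,0,0)]+1*
p6 X@[(0,0,0,0)] terminal -1; root [(1,1,1,2)] d7

O's best at [(1,1,1,2)]: h3:-1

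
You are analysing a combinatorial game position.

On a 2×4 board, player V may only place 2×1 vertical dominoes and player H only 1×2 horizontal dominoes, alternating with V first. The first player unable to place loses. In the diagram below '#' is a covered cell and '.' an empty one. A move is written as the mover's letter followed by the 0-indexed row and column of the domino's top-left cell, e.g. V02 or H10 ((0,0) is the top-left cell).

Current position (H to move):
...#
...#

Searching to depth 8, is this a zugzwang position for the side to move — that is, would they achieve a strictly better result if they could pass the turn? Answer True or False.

zugzwang(...#/...#, H) = False

[...#/...#] H move#1: H00:+1/##.#/...#*, H01:+1/.###/...#, H10:+1/...#/##.#, H11:+1/...#/.###
[##.#/...#] V move#2: V02:-1/####/..##*
[####/..##] H move#3: H10:+1/####/####*
[####/####] end (terminal -1, V#4); searched ...#/...# to 8
if H skipped the turn, V would face:
~ [...#/...#] V move#1: V00:-1/#..#/#..#, V01:+1/.#.#/.#.#*, V02:-1/..##/..##
~ [.#.#/.#.#] end (terminal -1, H#2); searched ...#/...# to 8
compare (H): move=+1 vs pass=-1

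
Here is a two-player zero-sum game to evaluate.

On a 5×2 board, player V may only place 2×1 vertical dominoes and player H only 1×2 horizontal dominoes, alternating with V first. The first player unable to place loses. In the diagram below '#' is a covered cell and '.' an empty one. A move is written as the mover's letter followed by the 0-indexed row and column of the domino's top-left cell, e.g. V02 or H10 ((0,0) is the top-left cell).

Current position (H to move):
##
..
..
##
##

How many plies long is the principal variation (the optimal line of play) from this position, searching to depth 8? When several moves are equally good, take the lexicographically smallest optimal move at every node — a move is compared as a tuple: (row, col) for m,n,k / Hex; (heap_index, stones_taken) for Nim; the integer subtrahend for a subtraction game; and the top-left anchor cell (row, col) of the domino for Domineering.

ply 1, H at ##/../../##/## | H10=+1→##/##/../##/##*; H20=+1→##/../##/##/##
ply 2: ##/##/../##/## is terminal -1 (V); from ##/../../##/## depth 8

PV length from [##/../../##/##]: 1 ply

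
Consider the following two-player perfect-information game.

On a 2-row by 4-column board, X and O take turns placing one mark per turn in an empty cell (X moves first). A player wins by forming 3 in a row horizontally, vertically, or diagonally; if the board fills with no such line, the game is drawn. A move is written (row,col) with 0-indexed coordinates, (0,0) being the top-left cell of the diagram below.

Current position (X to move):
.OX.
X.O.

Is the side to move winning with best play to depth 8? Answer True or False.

X winning at [.OX./X.O.]: False

p1 X@[.OX./X.O.]: (0,0)[XOX./X.O.]+0* (0,3)[.OXX/X.O.]+0 (1,1)[.OX./XXO.]+0 (1,3)[.OX./X.OX]+0
p2 O@[XOX./X.O.]: (0,3)[XOXO/X.O.]+0* (1,1)[XOX./XOO.]+0 (1,3)[XOX./X.OO]+0
p3 X@[XOXO/X.O.]: (1,1)[XOXO/XXO.]+0* (1,3)[XOXO/X.OX]+0
p4 O@[XOXO/XXO.]: (1,3)[XOXO/XXOO]+0*
p5 X@[XOXO/XXOO] terminal +0; root [.OX./X.O.] d8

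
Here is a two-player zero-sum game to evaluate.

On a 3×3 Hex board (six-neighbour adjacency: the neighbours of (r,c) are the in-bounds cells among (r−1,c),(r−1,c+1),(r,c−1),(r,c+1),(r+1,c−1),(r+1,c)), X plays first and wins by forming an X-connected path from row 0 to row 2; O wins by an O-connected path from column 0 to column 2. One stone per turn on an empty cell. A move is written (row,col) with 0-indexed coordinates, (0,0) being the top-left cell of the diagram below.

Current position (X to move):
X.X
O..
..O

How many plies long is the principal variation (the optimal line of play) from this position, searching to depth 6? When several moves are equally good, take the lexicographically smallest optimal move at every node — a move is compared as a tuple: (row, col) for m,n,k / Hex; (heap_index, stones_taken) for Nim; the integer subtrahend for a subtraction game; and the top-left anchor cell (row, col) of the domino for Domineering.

PV length from [X.X/O../..O]: 5 plies

[X.X/O../..O] X move#1: (0,1):-1/XXX/O../..O, (1,1):+1/X.X/OX./..O*, (1,2):-1/X.X/O.X/..O, (2,0):-1/X.X/O../X.O, (2,1):+1/X.X/O../.XO
[X.X/OX./..O] O move#2: (0,1):-1/XOX/OX./..O*, (1,2):-1/X.X/OXO/..O, (2,0):-1/X.X/OX./O.O, (2,1):-1/X.X/OX./.OO
[XOX/OX./..O] X move#3: (1,2):+1/XOX/OXX/..O*, (2,0):+1/XOX/OX./X.O, (2,1):+1/XOX/OX./.XO
[XOX/OXX/..O] O move#4: (2,0):-1/XOX/OXX/O.O*, (2,1):-1/XOX/OXX/.OO
[XOX/OXX/O.O] X move#5: (2,1):+1/XOX/OXX/OXO*
[XOX/OXX/OXO] end (terminal -1, O#6); searched X.X/O../..O to 6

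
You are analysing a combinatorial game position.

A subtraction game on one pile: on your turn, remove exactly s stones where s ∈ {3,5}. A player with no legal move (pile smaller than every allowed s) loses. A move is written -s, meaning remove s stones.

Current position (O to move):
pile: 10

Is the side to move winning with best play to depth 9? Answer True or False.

[10] O move#1: -3:-1/7*, -5:-1/5
[7] X move#2: -3:-1/4, -5:+1/2*
[2] end (terminal -1, O#3); searched 10 to 9

O winning at [10]: False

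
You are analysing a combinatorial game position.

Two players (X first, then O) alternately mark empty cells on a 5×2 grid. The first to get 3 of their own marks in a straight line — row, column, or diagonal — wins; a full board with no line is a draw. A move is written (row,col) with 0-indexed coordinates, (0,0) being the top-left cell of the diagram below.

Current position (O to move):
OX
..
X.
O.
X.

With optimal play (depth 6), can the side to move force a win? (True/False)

O winning at [OX/../X./O./X.]: False

ply 1, O at OX/../X./O./X. | (1,0)=+0→OX/O./X./O./X.*; (1,1)=+0→OX/.O/X./O./X.; (2,1)=+0→OX/../XO/O./X.; (3,1)=+0→OX/../X./OO/X.; (4,1)=+0→OX/../X./O./XO
ply 2, X at OX/O./X./O./X. | (1,1)=+0→OX/OX/X./O./X.*; (2,1)=+0→OX/O./XX/O./X.; (3,1)=+0→OX/O./X./OX/X.; (4,1)=+0→OX/O./X./O./XX
ply 3, O at OX/OX/X./O./X. | (2,1)=+0→OX/OX/XO/O./X.*; (3,1)=-1→OX/OX/X./OO/X.; (4,1)=-1→OX/OX/X./O./XO
ply 4, X at OX/OX/XO/O./X. | (3,1)=+0→OX/OX/XO/OX/X.*; (4,1)=+0→OX/OX/XO/O./XX
ply 5, O at OX/OX/XO/OX/X. | (4,1)=+0→OX/OX/XO/OX/XO*
ply 6: OX/OX/XO/OX/XO is terminal +0 (X); from OX/../X./O./X. depth 6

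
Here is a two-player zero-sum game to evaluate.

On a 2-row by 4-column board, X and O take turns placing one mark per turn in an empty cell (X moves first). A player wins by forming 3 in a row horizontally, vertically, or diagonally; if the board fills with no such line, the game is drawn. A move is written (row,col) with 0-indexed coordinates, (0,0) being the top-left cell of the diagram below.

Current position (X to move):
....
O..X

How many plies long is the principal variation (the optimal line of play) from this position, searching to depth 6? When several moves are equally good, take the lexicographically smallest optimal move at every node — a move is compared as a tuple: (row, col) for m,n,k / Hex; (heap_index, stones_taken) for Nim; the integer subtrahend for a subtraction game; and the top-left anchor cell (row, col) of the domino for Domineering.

ply 1, X at ..../O..X | (0,0)=+0→X.../O..X*; (0,1)=+0→.X../O..X; (0,2)=+0→..X./O..X; (0,3)=+0→...X/O..X; (1,1)=+0→..../OX.X; (1,2)=+0→..../O.XX
ply 2, O at X.../O..X | (0,1)=+0→XO../O..X*; (0,2)=+0→X.O./O..X; (0,3)=+0→X..O/O..X; (1,1)=+0→X.../OO.X; (1,2)=+0→X.../O.OX
ply 3, X at XO../O..X | (0,2)=+0→XOX./O..X*; (0,3)=+0→XO.X/O..X; (1,1)=+0→XO../OX.X; (1,2)=+0→XO../O.XX
ply 4, O at XOX./O..X | (0,3)=+0→XOXO/O..X*; (1,1)=+0→XOX./OO.X; (1,2)=+0→XOX./O.OX
ply 5, X at XOXO/O..X | (1,1)=+0→XOXO/OX.X*; (1,2)=+0→XOXO/O.XX
ply 6, O at XOXO/OX.X | (1,2)=+0→XOXO/OXOX*
ply 7: XOXO/OXOX is terminal +0 (X); from ..../O..X depth 6

PV length from [..../O..X]: 6 plies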